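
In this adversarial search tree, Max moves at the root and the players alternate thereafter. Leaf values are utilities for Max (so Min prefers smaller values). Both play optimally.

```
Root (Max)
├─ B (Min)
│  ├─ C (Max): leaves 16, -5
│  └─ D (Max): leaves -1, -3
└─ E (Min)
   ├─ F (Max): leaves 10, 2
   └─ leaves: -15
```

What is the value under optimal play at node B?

-1

C: max(16, -5) = 16
D: max(-1, -3) = -1
B: min(16, -1) = -1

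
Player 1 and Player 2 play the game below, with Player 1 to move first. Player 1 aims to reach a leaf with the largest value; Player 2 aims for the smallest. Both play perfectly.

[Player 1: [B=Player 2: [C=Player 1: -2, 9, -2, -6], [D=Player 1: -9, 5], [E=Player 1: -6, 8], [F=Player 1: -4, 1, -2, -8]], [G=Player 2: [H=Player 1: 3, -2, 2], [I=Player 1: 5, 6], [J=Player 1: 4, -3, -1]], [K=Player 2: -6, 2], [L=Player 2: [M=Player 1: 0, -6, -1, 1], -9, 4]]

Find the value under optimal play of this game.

3

C (Player 1): max(-2, 9, -2, -6) = 9
D (Player 1): max(-9, 5) = 5
E (Player 1): max(-6, 8) = 8
F (Player 1): max(-4, 1, -2, -8) = 1
B (Player 2): min(9, 5, 8, 1) = 1
H (Player 1): max(3, -2, 2) = 3
I (Player 1): max(5, 6) = 6
J (Player 1): max(4, -3, -1) = 4
G (Player 2): min(3, 6, 4) = 3
K (Player 2): min(-6, 2) = -6
M (Player 1): max(0, -6, -1, 1) = 1
L (Player 2): min(1, -9, 4) = -9
Root (Player 1): max(1, 3, -6, -9) = 3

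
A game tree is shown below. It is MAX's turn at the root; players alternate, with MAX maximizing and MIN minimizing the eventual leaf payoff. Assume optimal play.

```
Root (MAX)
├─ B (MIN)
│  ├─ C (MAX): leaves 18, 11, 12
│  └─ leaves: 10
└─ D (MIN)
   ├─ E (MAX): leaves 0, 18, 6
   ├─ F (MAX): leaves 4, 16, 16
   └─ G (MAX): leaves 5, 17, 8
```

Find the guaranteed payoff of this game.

C (MAX): max(18, 11, 12) = 18
B (MIN): min(18, 10) = 10
E (MAX): max(0, 18, 6) = 18
F (MAX): max(4, 16, 16) = 16
G (MAX): max(5, 17, 8) = 17
D (MIN): min(18, 16, 17) = 16
Root (MAX): max(10, 16) = 16

16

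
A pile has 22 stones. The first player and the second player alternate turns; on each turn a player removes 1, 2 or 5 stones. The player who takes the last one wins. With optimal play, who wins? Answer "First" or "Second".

W/L table (W = player to move can force a win):
i:   0  1  2  3  4  5  6  7  8  9 10 11 12 13 14 15 16 17 18 19 20 21 22
     L  W  W  L  W  W  L  W  W  L  W  W  L  W  W  L  W  W  L  W  W  L  W
Position 22 is W, so the first player wins.

First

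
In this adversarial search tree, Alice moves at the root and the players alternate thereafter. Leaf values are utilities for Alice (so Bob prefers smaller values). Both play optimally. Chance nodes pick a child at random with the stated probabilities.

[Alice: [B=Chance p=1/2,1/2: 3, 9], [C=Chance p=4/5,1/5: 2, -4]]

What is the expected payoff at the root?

6

B (Chance): 1/2·3 + 1/2·9 = 6
C (Chance): 4/5·2 + 1/5·-4 = 0.8
Root (Alice): max(6, 0.8) = 6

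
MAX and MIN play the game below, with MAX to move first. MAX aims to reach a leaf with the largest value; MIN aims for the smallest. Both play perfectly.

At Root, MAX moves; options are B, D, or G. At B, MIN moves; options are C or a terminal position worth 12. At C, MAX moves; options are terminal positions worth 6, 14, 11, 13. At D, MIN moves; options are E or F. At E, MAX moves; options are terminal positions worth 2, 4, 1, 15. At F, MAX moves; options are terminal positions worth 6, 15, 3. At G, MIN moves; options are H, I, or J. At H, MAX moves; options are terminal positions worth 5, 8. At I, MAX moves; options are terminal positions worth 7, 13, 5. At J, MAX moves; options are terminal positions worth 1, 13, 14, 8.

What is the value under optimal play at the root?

C (MAX): max(6, 14, 11, 13) = 14
B (MIN): min(14, 12) = 12
E (MAX): max(2, 4, 1, 15) = 15
F (MAX): max(6, 15, 3) = 15
D (MIN): min(15, 15) = 15
H (MAX): max(5, 8) = 8
I (MAX): max(7, 13, 5) = 13
J (MAX): max(1, 13, 14, 8) = 14
G (MIN): min(8, 13, 14) = 8
Root (MAX): max(12, 15, 8) = 15

15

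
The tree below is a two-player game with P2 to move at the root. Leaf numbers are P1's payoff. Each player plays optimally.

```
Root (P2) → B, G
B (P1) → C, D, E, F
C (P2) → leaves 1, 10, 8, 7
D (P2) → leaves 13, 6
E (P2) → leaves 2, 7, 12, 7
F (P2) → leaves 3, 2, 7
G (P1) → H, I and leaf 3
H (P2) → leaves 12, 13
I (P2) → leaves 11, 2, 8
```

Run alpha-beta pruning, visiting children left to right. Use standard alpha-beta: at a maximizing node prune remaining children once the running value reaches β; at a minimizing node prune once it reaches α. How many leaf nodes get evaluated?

C [α=-∞,β=+∞]: v=1
D [α=1,β=+∞]: v=6
E [α=6,β=+∞]: v=2 after child 1 ≤ α → α-cutoff, skip 3
F [α=6,β=+∞]: v=3 after child 1 ≤ α → α-cutoff, skip 2
B [α=-∞,β=+∞]: v=6
H [α=-∞,β=6]: v=12
G [α=-∞,β=6]: v=12 after child 1 ≥ β → β-cutoff, skip 2
Root [α=-∞,β=+∞]: v=6
Leaves evaluated: 10 of 19.

10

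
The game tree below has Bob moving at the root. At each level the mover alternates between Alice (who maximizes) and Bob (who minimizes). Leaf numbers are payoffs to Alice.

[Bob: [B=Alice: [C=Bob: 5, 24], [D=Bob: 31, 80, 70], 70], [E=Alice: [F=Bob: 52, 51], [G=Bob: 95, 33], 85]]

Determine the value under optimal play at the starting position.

70

C (Bob): min(5, 24) = 5
D (Bob): min(31, 80, 70) = 31
B (Alice): max(5, 31, 70) = 70
F (Bob): min(52, 51) = 51
G (Bob): min(95, 33) = 33
E (Alice): max(51, 33, 85) = 85
Root (Bob): min(70, 85) = 70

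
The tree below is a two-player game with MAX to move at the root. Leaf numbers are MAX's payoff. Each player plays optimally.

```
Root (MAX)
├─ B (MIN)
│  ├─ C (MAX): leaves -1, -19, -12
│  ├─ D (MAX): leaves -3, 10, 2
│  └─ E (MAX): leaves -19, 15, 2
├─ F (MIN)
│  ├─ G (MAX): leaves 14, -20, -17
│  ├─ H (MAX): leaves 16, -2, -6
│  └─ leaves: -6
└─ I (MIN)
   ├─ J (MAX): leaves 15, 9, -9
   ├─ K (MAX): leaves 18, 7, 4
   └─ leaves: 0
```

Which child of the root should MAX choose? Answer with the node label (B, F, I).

I

C (MAX): max(-1, -19, -12) = -1
D (MAX): max(-3, 10, 2) = 10
E (MAX): max(-19, 15, 2) = 15
B (MIN): min(-1, 10, 15) = -1
G (MAX): max(14, -20, -17) = 14
H (MAX): max(16, -2, -6) = 16
F (MIN): min(14, 16, -6) = -6
J (MAX): max(15, 9, -9) = 15
K (MAX): max(18, 7, 4) = 18
I (MIN): min(15, 18, 0) = 0
Root (MAX): max(-1, -6, 0) = 0
MAX picks the child with the highest value: I (value 0).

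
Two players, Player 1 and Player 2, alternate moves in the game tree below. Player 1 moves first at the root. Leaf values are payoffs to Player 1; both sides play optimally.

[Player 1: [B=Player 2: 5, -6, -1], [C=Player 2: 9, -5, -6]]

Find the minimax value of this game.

B (Player 2): min(5, -6, -1) = -6
C (Player 2): min(9, -5, -6) = -6
Root (Player 1): max(-6, -6) = -6

-6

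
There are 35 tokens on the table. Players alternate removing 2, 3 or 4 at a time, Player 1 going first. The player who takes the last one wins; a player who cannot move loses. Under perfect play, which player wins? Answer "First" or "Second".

Positions where the player to move wins (W) vs loses (L):
i:   0  1  2  3  4  5  6  7  8  9 10 11 12 13 14 15 16 17 18 19 20 21 22 23 24 25 26 27 28 29 30 31 32 33 34 35
     L  L  W  W  W  W  L  L  W  W  W  W  L  L  W  W  W  W  L  L  W  W  W  W  L  L  W  W  W  W  L  L  W  W  W  W
Position 35 is W, so the first player wins.

First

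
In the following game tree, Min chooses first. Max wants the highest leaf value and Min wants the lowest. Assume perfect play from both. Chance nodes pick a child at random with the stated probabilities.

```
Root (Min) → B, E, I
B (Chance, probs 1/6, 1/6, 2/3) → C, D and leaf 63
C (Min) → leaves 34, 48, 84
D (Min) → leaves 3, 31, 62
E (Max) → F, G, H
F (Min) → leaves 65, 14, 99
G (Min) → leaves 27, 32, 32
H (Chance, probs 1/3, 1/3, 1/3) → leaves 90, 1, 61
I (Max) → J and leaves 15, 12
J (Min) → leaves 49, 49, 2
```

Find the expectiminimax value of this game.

15

C (Min): min(34, 48, 84) = 34
D (Min): min(3, 31, 62) = 3
B (Chance): 1/6·34 + 1/6·3 + 2/3·63 = 48.17
F (Min): min(65, 14, 99) = 14
G (Min): min(27, 32, 32) = 27
H (Chance): 1/3·90 + 1/3·1 + 1/3·61 = 50.67
E (Max): max(14, 27, 50.67) = 50.67
J (Min): min(49, 49, 2) = 2
I (Max): max(2, 15, 12) = 15
Root (Min): min(48.17, 50.67, 15) = 15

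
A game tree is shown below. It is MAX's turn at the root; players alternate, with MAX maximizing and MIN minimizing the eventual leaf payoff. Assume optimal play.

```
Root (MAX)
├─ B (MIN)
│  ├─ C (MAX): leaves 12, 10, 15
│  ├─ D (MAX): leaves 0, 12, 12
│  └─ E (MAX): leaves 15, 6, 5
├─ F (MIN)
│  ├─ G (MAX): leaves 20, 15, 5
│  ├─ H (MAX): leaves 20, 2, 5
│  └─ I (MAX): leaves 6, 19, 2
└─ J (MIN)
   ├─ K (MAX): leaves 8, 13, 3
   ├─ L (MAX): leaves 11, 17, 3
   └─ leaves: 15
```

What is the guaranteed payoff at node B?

C: max(12, 10, 15) = 15
D: max(0, 12, 12) = 12
E: max(15, 6, 5) = 15
B: min(15, 12, 15) = 12

12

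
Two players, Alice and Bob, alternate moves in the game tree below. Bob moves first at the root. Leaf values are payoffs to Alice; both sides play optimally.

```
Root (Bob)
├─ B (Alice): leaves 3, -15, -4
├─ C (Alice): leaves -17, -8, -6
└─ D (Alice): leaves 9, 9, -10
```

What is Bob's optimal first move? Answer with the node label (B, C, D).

C

B (Alice): max(3, -15, -4) = 3
C (Alice): max(-17, -8, -6) = -6
D (Alice): max(9, 9, -10) = 9
Root (Bob): min(3, -6, 9) = -6
Bob picks the child with the lowest value: C (value -6).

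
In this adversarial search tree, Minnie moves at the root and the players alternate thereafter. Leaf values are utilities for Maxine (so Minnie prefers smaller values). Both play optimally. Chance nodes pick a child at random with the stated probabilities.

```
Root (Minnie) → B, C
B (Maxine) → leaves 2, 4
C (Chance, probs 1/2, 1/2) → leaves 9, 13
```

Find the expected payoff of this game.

B (Maxine): max(2, 4) = 4
C (Chance): 1/2·9 + 1/2·13 = 11
Root (Minnie): min(4, 11) = 4

4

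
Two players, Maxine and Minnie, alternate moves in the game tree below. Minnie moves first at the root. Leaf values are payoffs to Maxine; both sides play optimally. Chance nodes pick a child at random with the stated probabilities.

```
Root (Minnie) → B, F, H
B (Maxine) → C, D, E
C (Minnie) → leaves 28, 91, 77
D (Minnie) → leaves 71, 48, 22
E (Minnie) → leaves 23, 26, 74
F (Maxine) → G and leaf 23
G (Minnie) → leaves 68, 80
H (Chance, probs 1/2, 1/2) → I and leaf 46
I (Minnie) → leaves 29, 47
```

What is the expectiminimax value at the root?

C (Minnie): min(28, 91, 77) = 28
D (Minnie): min(71, 48, 22) = 22
E (Minnie): min(23, 26, 74) = 23
B (Maxine): max(28, 22, 23) = 28
G (Minnie): min(68, 80) = 68
F (Maxine): max(68, 23) = 68
I (Minnie): min(29, 47) = 29
H (Chance): 1/2·29 + 1/2·46 = 37.5
Root (Minnie): min(28, 68, 37.5) = 28

28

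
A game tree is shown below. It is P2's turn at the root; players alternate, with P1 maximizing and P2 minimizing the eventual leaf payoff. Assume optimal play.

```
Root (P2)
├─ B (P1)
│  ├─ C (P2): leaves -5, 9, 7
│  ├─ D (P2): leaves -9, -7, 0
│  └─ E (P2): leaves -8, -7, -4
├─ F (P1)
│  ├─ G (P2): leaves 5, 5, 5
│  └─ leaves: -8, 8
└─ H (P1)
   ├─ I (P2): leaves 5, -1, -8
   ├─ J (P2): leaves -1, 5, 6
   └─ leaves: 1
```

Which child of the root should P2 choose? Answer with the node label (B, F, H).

B

C (P2): min(-5, 9, 7) = -5
D (P2): min(-9, -7, 0) = -9
E (P2): min(-8, -7, -4) = -8
B (P1): max(-5, -9, -8) = -5
G (P2): min(5, 5, 5) = 5
F (P1): max(5, -8, 8) = 8
I (P2): min(5, -1, -8) = -8
J (P2): min(-1, 5, 6) = -1
H (P1): max(-8, -1, 1) = 1
Root (P2): min(-5, 8, 1) = -5
P2 picks the child with the lowest value: B (value -5).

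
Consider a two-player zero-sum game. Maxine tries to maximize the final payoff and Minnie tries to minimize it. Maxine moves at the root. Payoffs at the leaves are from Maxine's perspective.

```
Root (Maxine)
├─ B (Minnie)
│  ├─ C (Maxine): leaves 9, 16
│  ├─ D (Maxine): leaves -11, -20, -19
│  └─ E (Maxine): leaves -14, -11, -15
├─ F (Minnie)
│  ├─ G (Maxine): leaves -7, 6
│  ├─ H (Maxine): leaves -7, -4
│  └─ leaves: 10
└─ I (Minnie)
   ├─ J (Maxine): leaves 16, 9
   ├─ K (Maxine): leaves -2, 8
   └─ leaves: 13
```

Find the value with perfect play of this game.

C (Maxine): max(9, 16) = 16
D (Maxine): max(-11, -20, -19) = -11
E (Maxine): max(-14, -11, -15) = -11
B (Minnie): min(16, -11, -11) = -11
G (Maxine): max(-7, 6) = 6
H (Maxine): max(-7, -4) = -4
F (Minnie): min(6, -4, 10) = -4
J (Maxine): max(16, 9) = 16
K (Maxine): max(-2, 8) = 8
I (Minnie): min(16, 8, 13) = 8
Root (Maxine): max(-11, -4, 8) = 8

8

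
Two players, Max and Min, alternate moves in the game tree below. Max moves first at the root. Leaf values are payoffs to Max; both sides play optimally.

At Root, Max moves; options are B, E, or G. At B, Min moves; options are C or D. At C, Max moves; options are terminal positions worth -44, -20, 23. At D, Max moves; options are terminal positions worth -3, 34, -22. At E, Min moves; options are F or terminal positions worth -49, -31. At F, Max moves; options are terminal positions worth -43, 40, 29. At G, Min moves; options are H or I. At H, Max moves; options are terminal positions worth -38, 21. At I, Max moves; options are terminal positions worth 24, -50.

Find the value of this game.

C (Max): max(-44, -20, 23) = 23
D (Max): max(-3, 34, -22) = 34
B (Min): min(23, 34) = 23
F (Max): max(-43, 40, 29) = 40
E (Min): min(40, -49, -31) = -49
H (Max): max(-38, 21) = 21
I (Max): max(24, -50) = 24
G (Min): min(21, 24) = 21
Root (Max): max(23, -49, 21) = 23

23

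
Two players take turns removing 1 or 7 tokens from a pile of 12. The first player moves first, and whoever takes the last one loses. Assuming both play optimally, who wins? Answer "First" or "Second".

i:   0  1  2  3  4  5  6  7  8  9 10 11 12
     W  L  W  L  W  L  W  L  W  L  W  L  W
Position 12 is W, so the first player wins.

First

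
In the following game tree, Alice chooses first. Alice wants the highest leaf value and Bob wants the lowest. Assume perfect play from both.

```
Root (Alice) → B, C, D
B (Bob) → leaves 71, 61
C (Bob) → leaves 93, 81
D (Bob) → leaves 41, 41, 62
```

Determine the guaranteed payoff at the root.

81

B (Bob): min(71, 61) = 61
C (Bob): min(93, 81) = 81
D (Bob): min(41, 41, 62) = 41
Root (Alice): max(61, 81, 41) = 81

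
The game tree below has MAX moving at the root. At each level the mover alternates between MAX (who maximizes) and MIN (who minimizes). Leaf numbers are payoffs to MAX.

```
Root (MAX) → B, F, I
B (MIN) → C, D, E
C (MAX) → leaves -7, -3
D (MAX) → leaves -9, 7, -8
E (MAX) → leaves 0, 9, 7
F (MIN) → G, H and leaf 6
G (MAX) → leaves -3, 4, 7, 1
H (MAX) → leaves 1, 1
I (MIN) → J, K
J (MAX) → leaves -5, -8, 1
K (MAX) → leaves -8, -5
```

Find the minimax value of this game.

C (MAX): max(-7, -3) = -3
D (MAX): max(-9, 7, -8) = 7
E (MAX): max(0, 9, 7) = 9
B (MIN): min(-3, 7, 9) = -3
G (MAX): max(-3, 4, 7, 1) = 7
H (MAX): max(1, 1) = 1
F (MIN): min(7, 1, 6) = 1
J (MAX): max(-5, -8, 1) = 1
K (MAX): max(-8, -5) = -5
I (MIN): min(1, -5) = -5
Root (MAX): max(-3, 1, -5) = 1

1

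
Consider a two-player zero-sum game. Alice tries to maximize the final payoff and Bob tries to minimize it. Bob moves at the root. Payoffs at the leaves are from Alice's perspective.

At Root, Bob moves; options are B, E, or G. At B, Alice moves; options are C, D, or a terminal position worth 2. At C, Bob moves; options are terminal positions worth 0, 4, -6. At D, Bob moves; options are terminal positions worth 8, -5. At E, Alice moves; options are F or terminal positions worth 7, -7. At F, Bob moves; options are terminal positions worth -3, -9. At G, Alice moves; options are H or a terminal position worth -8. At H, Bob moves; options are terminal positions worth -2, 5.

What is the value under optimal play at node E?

7

F: min(-3, -9) = -9
E: max(-9, 7, -7) = 7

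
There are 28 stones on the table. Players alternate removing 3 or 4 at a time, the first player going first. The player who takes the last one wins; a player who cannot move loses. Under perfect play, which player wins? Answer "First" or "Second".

Second

Positions where the player to move wins (W) vs loses (L):
i:   0  1  2  3  4  5  6  7  8  9 10 11 12 13 14 15 16 17 18 19 20 21 22 23 24 25 26 27 28
     L  L  L  W  W  W  W  L  L  L  W  W  W  W  L  L  L  W  W  W  W  L  L  L  W  W  W  W  L
Position 28 is L, so the second player wins.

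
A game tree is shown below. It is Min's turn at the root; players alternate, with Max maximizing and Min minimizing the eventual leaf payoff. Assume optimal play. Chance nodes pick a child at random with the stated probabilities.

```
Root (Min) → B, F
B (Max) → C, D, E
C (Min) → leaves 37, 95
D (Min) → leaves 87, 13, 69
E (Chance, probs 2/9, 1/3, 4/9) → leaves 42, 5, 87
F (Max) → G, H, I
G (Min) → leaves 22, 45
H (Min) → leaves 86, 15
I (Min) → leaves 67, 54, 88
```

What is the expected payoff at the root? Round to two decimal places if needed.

49.67

C (Min): min(37, 95) = 37
D (Min): min(87, 13, 69) = 13
E (Chance): 2/9·42 + 1/3·5 + 4/9·87 = 49.67
B (Max): max(37, 13, 49.67) = 49.67
G (Min): min(22, 45) = 22
H (Min): min(86, 15) = 15
I (Min): min(67, 54, 88) = 54
F (Max): max(22, 15, 54) = 54
Root (Min): min(49.67, 54) = 49.67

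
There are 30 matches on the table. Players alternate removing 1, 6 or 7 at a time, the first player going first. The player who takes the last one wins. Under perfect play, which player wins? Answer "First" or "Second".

First

i:   0  1  2  3  4  5  6  7  8  9 10 11 12 13 14 15 16 17 18 19 20 21 22 23 24 25 26 27 28 29 30
     L  W  L  W  L  W  W  W  W  W  W  W  L  W  L  W  L  W  W  W  W  W  W  W  L  W  L  W  L  W  W
Position 30 is W, so the first player wins.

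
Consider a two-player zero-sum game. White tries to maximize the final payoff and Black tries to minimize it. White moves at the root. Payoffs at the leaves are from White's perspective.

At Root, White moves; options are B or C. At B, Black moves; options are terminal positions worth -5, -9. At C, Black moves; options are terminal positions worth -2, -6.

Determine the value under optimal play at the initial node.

-6

B (Black): min(-5, -9) = -9
C (Black): min(-2, -6) = -6
Root (White): max(-9, -6) = -6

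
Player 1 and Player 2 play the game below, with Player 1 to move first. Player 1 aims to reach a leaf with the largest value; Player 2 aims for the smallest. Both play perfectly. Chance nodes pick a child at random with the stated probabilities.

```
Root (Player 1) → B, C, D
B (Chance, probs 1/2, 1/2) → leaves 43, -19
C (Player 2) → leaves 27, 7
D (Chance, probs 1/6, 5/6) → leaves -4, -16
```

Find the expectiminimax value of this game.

B (Chance): 1/2·43 + 1/2·-19 = 12
C (Player 2): min(27, 7) = 7
D (Chance): 1/6·-4 + 5/6·-16 = -14
Root (Player 1): max(12, 7, -14) = 12

12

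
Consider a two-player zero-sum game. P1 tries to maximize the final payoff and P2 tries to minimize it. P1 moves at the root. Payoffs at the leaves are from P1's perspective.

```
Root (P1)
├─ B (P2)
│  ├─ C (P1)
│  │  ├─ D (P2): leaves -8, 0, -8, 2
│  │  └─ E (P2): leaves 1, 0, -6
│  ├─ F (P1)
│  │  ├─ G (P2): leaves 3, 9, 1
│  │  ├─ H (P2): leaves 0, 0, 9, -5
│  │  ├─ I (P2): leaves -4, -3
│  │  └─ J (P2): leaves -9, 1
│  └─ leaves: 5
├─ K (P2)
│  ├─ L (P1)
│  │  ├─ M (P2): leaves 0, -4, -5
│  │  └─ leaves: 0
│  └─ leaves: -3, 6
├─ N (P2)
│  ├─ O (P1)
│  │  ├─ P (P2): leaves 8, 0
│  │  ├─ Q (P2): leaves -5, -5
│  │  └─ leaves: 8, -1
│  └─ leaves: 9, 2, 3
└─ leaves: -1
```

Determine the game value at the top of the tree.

2

D (P2): min(-8, 0, -8, 2) = -8
E (P2): min(1, 0, -6) = -6
C (P1): max(-8, -6) = -6
G (P2): min(3, 9, 1) = 1
H (P2): min(0, 0, 9, -5) = -5
I (P2): min(-4, -3) = -4
J (P2): min(-9, 1) = -9
F (P1): max(1, -5, -4, -9) = 1
B (P2): min(-6, 1, 5) = -6
M (P2): min(0, -4, -5) = -5
L (P1): max(-5, 0) = 0
K (P2): min(0, -3, 6) = -3
P (P2): min(8, 0) = 0
Q (P2): min(-5, -5) = -5
O (P1): max(0, -5, 8, -1) = 8
N (P2): min(8, 9, 2, 3) = 2
Root (P1): max(-6, -3, 2, -1) = 2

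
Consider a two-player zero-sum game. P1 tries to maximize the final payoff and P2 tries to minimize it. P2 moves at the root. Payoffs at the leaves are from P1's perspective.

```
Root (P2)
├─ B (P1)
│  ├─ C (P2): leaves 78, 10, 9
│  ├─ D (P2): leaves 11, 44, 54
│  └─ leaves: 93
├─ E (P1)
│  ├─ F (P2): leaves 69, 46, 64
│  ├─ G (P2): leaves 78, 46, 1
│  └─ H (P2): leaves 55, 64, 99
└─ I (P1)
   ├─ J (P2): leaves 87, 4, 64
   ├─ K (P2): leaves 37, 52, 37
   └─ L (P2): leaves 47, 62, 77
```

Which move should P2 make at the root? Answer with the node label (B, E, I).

C (P2): min(78, 10, 9) = 9
D (P2): min(11, 44, 54) = 11
B (P1): max(9, 11, 93) = 93
F (P2): min(69, 46, 64) = 46
G (P2): min(78, 46, 1) = 1
H (P2): min(55, 64, 99) = 55
E (P1): max(46, 1, 55) = 55
J (P2): min(87, 4, 64) = 4
K (P2): min(37, 52, 37) = 37
L (P2): min(47, 62, 77) = 47
I (P1): max(4, 37, 47) = 47
Root (P2): min(93, 55, 47) = 47
P2 picks the child with the lowest value: I (value 47).

I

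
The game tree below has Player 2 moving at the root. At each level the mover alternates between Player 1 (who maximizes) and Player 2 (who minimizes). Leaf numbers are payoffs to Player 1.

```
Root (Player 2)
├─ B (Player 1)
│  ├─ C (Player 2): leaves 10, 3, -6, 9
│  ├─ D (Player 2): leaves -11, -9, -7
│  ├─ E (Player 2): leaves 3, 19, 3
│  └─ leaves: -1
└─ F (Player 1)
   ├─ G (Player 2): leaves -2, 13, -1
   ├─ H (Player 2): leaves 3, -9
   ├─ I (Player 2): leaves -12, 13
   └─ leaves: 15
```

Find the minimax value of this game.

C (Player 2): min(10, 3, -6, 9) = -6
D (Player 2): min(-11, -9, -7) = -11
E (Player 2): min(3, 19, 3) = 3
B (Player 1): max(-6, -11, 3, -1) = 3
G (Player 2): min(-2, 13, -1) = -2
H (Player 2): min(3, -9) = -9
I (Player 2): min(-12, 13) = -12
F (Player 1): max(-2, -9, -12, 15) = 15
Root (Player 2): min(3, 15) = 3

3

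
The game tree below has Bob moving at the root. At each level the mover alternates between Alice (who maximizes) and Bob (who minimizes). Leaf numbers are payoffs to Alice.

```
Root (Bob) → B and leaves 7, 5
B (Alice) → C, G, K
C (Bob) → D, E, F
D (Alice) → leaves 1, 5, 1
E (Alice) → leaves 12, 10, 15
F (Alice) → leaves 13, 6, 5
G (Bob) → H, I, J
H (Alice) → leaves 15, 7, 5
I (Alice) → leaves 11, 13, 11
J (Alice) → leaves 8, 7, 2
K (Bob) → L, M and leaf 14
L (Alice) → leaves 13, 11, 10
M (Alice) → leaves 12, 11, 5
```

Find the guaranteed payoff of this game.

5

D (Alice): max(1, 5, 1) = 5
E (Alice): max(12, 10, 15) = 15
F (Alice): max(13, 6, 5) = 13
C (Bob): min(5, 15, 13) = 5
H (Alice): max(15, 7, 5) = 15
I (Alice): max(11, 13, 11) = 13
J (Alice): max(8, 7, 2) = 8
G (Bob): min(15, 13, 8) = 8
L (Alice): max(13, 11, 10) = 13
M (Alice): max(12, 11, 5) = 12
K (Bob): min(13, 12, 14) = 12
B (Alice): max(5, 8, 12) = 12
Root (Bob): min(12, 7, 5) = 5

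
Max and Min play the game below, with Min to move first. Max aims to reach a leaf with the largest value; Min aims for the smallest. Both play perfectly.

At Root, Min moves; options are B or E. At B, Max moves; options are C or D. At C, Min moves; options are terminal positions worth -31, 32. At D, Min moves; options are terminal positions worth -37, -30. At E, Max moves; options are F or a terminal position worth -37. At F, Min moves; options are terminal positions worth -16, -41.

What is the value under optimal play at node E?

-37

F: min(-16, -41) = -41
E: max(-41, -37) = -37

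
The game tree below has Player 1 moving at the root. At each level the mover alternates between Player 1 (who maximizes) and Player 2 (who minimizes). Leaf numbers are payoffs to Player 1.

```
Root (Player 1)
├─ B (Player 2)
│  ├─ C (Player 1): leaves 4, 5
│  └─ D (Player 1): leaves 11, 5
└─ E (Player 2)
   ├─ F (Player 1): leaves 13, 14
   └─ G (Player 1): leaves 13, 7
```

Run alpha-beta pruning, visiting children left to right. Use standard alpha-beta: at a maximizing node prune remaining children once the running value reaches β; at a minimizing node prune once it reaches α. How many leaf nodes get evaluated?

7

C [α=-∞,β=+∞]: v=5
D [α=-∞,β=5]: v=11 after child 1 ≥ β → β-cutoff, skip 1
B [α=-∞,β=+∞]: v=5
F [α=5,β=+∞]: v=14
G [α=5,β=14]: v=13
E [α=5,β=+∞]: v=13
Root [α=-∞,β=+∞]: v=13
Leaves evaluated: 7 of 8.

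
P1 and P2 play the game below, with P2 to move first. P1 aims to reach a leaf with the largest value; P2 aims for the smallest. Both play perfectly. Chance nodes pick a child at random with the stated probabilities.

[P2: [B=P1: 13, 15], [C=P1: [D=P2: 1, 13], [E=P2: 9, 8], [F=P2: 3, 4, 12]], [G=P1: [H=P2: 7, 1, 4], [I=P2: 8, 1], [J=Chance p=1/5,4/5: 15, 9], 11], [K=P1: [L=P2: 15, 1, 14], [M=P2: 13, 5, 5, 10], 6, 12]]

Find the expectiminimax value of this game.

8

B (P1): max(13, 15) = 15
D (P2): min(1, 13) = 1
E (P2): min(9, 8) = 8
F (P2): min(3, 4, 12) = 3
C (P1): max(1, 8, 3) = 8
H (P2): min(7, 1, 4) = 1
I (P2): min(8, 1) = 1
J (Chance): 1/5·15 + 4/5·9 = 10.2
G (P1): max(1, 1, 10.2, 11) = 11
L (P2): min(15, 1, 14) = 1
M (P2): min(13, 5, 5, 10) = 5
K (P1): max(1, 5, 6, 12) = 12
Root (P2): min(15, 8, 11, 12) = 8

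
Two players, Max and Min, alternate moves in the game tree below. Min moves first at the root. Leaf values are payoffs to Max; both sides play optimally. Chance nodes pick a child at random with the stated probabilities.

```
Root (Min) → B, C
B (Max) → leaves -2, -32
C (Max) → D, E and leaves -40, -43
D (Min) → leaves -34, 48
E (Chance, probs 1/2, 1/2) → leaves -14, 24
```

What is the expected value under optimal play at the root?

-2

B (Max): max(-2, -32) = -2
D (Min): min(-34, 48) = -34
E (Chance): 1/2·-14 + 1/2·24 = 5
C (Max): max(-34, 5, -40, -43) = 5
Root (Min): min(-2, 5) = -2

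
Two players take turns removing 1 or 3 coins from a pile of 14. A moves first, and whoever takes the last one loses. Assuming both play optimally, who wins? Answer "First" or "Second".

First

Mark each pile size as W (mover wins) or L (mover loses):
i:   0  1  2  3  4  5  6  7  8  9 10 11 12 13 14
     W  L  W  L  W  L  W  L  W  L  W  L  W  L  W
Position 14 is W, so the first player wins.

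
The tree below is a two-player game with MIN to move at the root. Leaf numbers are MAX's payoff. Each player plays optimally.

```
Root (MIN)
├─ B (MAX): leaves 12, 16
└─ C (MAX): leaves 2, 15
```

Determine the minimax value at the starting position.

B (MAX): max(12, 16) = 16
C (MAX): max(2, 15) = 15
Root (MIN): min(16, 15) = 15

15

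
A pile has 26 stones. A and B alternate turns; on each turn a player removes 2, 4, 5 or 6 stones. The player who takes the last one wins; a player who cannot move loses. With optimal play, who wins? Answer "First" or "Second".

i:   0  1  2  3  4  5  6  7  8  9 10 11 12 13 14 15 16 17 18 19 20 21 22 23 24 25 26
     L  L  W  W  W  W  W  W  L  L  W  W  W  W  W  W  L  L  W  W  W  W  W  W  L  L  W
Position 26 is W, so the first player wins.

First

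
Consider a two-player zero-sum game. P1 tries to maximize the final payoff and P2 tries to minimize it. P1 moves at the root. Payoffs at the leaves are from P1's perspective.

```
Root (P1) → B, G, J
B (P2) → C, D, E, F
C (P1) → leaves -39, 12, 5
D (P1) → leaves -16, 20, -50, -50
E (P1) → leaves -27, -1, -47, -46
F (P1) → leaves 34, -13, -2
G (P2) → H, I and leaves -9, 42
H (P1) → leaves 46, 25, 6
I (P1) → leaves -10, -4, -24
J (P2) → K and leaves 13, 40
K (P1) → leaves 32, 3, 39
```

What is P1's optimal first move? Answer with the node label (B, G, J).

J

C (P1): max(-39, 12, 5) = 12
D (P1): max(-16, 20, -50, -50) = 20
E (P1): max(-27, -1, -47, -46) = -1
F (P1): max(34, -13, -2) = 34
B (P2): min(12, 20, -1, 34) = -1
H (P1): max(46, 25, 6) = 46
I (P1): max(-10, -4, -24) = -4
G (P2): min(46, -4, -9, 42) = -9
K (P1): max(32, 3, 39) = 39
J (P2): min(39, 13, 40) = 13
Root (P1): max(-1, -9, 13) = 13
P1 picks the child with the highest value: J (value 13).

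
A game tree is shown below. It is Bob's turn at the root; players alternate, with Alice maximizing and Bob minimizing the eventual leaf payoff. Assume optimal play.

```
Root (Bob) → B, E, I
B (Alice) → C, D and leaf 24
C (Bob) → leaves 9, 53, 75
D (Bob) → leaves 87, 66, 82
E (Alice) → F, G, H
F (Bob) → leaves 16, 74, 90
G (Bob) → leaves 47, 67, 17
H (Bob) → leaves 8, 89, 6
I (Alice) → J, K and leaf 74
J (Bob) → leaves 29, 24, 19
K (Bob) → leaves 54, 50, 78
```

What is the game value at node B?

66

C: min(9, 53, 75) = 9
D: min(87, 66, 82) = 66
B: max(9, 66, 24) = 66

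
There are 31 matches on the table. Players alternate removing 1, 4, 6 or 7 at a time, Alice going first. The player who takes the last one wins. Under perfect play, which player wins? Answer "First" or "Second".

Positions where the player to move wins (W) vs loses (L):
i:   0  1  2  3  4  5  6  7  8  9 10 11 12 13 14 15 16 17 18 19 20 21 22 23 24 25 26 27 28 29 30 31
     L  W  L  W  W  L  W  W  W  W  L  W  W  L  W  L  W  W  L  W  W  W  W  L  W  W  L  W  L  W  W  L
Position 31 is L, so the second player wins.

Second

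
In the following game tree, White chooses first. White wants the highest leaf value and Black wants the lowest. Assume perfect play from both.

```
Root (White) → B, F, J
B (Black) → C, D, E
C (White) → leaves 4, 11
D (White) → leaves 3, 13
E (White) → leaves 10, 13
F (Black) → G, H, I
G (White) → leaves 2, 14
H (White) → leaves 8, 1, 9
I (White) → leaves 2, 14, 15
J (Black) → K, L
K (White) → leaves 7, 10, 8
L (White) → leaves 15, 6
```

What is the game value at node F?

9

G: max(2, 14) = 14
H: max(8, 1, 9) = 9
I: max(2, 14, 15) = 15
F: min(14, 9, 15) = 9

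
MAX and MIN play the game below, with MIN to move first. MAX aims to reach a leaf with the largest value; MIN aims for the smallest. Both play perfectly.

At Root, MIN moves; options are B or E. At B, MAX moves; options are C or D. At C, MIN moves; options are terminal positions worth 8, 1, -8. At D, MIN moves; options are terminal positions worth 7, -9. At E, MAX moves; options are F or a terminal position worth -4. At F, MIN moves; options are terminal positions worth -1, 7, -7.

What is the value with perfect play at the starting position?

C (MIN): min(8, 1, -8) = -8
D (MIN): min(7, -9) = -9
B (MAX): max(-8, -9) = -8
F (MIN): min(-1, 7, -7) = -7
E (MAX): max(-7, -4) = -4
Root (MIN): min(-8, -4) = -8

-8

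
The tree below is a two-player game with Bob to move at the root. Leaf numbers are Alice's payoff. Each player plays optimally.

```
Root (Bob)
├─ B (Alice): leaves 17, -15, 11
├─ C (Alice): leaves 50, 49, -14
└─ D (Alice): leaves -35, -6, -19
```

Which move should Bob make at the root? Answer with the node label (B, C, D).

D

B (Alice): max(17, -15, 11) = 17
C (Alice): max(50, 49, -14) = 50
D (Alice): max(-35, -6, -19) = -6
Root (Bob): min(17, 50, -6) = -6
Bob picks the child with the lowest value: D (value -6).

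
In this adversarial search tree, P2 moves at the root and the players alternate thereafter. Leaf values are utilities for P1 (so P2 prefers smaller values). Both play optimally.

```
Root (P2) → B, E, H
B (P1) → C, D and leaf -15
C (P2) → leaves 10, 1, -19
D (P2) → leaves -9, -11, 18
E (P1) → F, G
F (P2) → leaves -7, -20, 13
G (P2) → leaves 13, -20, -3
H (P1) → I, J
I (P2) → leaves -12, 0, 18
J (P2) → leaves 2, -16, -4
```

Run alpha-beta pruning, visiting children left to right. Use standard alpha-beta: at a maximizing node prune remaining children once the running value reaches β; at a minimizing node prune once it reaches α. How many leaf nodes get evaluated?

C [α=-∞,β=+∞]: v=-19
D [α=-19,β=+∞]: v=-11
B [α=-∞,β=+∞]: v=-11
F [α=-∞,β=-11]: v=-20
G [α=-20,β=-11]: v=-20 after child 2 ≤ α → α-cutoff, skip 1
E [α=-∞,β=-11]: v=-20
I [α=-∞,β=-20]: v=-12
H [α=-∞,β=-20]: v=-12 after child 1 ≥ β → β-cutoff, skip 1
Root [α=-∞,β=+∞]: v=-20
Leaves evaluated: 15 of 19.

15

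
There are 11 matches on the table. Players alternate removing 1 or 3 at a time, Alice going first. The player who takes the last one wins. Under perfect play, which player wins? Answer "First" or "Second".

Compute winning (W) and losing (L) positions by backward induction:
i:   0  1  2  3  4  5  6  7  8  9 10 11
     L  W  L  W  L  W  L  W  L  W  L  W
Position 11 is W, so the first player wins.

First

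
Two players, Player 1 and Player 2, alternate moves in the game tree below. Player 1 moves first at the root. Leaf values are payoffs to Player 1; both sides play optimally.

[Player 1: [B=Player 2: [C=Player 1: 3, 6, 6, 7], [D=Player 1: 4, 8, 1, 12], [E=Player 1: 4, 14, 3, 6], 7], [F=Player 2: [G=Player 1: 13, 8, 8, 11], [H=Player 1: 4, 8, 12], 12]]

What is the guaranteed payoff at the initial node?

C (Player 1): max(3, 6, 6, 7) = 7
D (Player 1): max(4, 8, 1, 12) = 12
E (Player 1): max(4, 14, 3, 6) = 14
B (Player 2): min(7, 12, 14, 7) = 7
G (Player 1): max(13, 8, 8, 11) = 13
H (Player 1): max(4, 8, 12) = 12
F (Player 2): min(13, 12, 12) = 12
Root (Player 1): max(7, 12) = 12

12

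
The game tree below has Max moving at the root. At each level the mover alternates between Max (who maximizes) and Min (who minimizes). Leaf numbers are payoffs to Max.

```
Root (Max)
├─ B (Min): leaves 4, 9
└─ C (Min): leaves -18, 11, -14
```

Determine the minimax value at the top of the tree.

4

B (Min): min(4, 9) = 4
C (Min): min(-18, 11, -14) = -18
Root (Max): max(4, -18) = 4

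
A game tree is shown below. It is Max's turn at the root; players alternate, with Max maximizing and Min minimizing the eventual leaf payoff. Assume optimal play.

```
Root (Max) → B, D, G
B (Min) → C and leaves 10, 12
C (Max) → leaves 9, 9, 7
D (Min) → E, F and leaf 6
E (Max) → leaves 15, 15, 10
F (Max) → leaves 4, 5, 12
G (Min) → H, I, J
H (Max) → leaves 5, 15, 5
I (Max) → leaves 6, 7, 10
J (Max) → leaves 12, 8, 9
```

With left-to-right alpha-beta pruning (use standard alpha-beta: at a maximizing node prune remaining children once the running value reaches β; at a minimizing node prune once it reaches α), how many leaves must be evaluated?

19

C [α=-∞,β=+∞]: v=9
B [α=-∞,β=+∞]: v=9
E [α=9,β=+∞]: v=15
F [α=9,β=15]: v=12
D [α=9,β=+∞]: v=6
H [α=9,β=+∞]: v=15
I [α=9,β=15]: v=10
J [α=9,β=10]: v=12 after child 1 ≥ β → β-cutoff, skip 2
G [α=9,β=+∞]: v=10
Root [α=-∞,β=+∞]: v=10
Leaves evaluated: 19 of 21.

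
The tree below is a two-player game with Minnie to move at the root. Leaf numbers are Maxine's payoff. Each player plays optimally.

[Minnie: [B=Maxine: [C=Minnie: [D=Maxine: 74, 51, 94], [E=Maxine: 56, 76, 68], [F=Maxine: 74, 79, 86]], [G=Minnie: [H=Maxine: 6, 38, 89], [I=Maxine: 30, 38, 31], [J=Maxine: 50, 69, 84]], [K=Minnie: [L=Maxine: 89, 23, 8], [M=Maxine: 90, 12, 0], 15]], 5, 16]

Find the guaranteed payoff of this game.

D (Maxine): max(74, 51, 94) = 94
E (Maxine): max(56, 76, 68) = 76
F (Maxine): max(74, 79, 86) = 86
C (Minnie): min(94, 76, 86) = 76
H (Maxine): max(6, 38, 89) = 89
I (Maxine): max(30, 38, 31) = 38
J (Maxine): max(50, 69, 84) = 84
G (Minnie): min(89, 38, 84) = 38
L (Maxine): max(89, 23, 8) = 89
M (Maxine): max(90, 12, 0) = 90
K (Minnie): min(89, 90, 15) = 15
B (Maxine): max(76, 38, 15) = 76
Root (Minnie): min(76, 5, 16) = 5

5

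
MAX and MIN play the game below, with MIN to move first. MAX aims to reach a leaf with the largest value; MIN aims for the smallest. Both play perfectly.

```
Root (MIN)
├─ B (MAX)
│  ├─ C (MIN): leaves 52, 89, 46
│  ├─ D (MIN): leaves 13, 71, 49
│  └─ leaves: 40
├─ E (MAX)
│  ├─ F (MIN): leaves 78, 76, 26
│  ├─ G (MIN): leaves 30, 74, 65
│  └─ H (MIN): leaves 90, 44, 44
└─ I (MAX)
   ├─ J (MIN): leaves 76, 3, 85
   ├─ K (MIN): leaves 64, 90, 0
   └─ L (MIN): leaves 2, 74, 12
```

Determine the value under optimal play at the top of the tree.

C (MIN): min(52, 89, 46) = 46
D (MIN): min(13, 71, 49) = 13
B (MAX): max(46, 13, 40) = 46
F (MIN): min(78, 76, 26) = 26
G (MIN): min(30, 74, 65) = 30
H (MIN): min(90, 44, 44) = 44
E (MAX): max(26, 30, 44) = 44
J (MIN): min(76, 3, 85) = 3
K (MIN): min(64, 90, 0) = 0
L (MIN): min(2, 74, 12) = 2
I (MAX): max(3, 0, 2) = 3
Root (MIN): min(46, 44, 3) = 3

3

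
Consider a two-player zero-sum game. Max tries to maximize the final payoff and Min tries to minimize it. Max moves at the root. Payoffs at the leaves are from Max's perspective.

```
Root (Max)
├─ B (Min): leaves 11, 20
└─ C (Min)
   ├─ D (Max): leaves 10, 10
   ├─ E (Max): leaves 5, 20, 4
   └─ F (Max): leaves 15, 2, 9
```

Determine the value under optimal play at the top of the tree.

11

B (Min): min(11, 20) = 11
D (Max): max(10, 10) = 10
E (Max): max(5, 20, 4) = 20
F (Max): max(15, 2, 9) = 15
C (Min): min(10, 20, 15) = 10
Root (Max): max(11, 10) = 11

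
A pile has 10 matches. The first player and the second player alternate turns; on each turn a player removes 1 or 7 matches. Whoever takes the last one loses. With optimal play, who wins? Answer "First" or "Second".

Mark each pile size as W (mover wins) or L (mover loses):
i:   0  1  2  3  4  5  6  7  8  9 10
     W  L  W  L  W  L  W  L  W  L  W
Position 10 is W, so the first player wins.

First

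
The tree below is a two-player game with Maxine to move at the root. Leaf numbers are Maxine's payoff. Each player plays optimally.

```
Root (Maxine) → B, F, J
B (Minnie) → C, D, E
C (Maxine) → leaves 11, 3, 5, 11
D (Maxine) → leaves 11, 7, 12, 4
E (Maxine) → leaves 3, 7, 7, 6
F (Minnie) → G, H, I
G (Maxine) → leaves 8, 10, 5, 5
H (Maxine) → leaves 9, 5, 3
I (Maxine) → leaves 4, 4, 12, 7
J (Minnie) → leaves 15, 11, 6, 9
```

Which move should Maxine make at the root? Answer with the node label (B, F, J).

C (Maxine): max(11, 3, 5, 11) = 11
D (Maxine): max(11, 7, 12, 4) = 12
E (Maxine): max(3, 7, 7, 6) = 7
B (Minnie): min(11, 12, 7) = 7
G (Maxine): max(8, 10, 5, 5) = 10
H (Maxine): max(9, 5, 3) = 9
I (Maxine): max(4, 4, 12, 7) = 12
F (Minnie): min(10, 9, 12) = 9
J (Minnie): min(15, 11, 6, 9) = 6
Root (Maxine): max(7, 9, 6) = 9
Maxine picks the child with the highest value: F (value 9).

F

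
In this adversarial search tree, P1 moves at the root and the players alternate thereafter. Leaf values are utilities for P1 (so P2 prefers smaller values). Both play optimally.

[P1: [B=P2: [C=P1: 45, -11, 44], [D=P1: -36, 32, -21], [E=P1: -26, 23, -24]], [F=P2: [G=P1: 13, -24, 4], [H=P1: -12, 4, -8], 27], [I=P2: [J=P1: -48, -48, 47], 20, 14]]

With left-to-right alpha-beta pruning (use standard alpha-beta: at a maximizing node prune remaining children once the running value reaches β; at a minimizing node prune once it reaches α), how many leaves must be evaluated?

16

C [α=-∞,β=+∞]: v=45
D [α=-∞,β=45]: v=32
E [α=-∞,β=32]: v=23
B [α=-∞,β=+∞]: v=23
G [α=23,β=+∞]: v=13
F [α=23,β=+∞]: v=13 after child 1 ≤ α → α-cutoff, skip 2
J [α=23,β=+∞]: v=47
I [α=23,β=+∞]: v=20 after child 2 ≤ α → α-cutoff, skip 1
Root [α=-∞,β=+∞]: v=23
Leaves evaluated: 16 of 21.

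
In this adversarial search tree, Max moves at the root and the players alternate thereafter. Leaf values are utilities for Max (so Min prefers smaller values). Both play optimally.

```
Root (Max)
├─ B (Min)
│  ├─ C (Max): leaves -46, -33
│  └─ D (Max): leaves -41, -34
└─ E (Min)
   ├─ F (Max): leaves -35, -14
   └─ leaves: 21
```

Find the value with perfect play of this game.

-14

C (Max): max(-46, -33) = -33
D (Max): max(-41, -34) = -34
B (Min): min(-33, -34) = -34
F (Max): max(-35, -14) = -14
E (Min): min(-14, 21) = -14
Root (Max): max(-34, -14) = -14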